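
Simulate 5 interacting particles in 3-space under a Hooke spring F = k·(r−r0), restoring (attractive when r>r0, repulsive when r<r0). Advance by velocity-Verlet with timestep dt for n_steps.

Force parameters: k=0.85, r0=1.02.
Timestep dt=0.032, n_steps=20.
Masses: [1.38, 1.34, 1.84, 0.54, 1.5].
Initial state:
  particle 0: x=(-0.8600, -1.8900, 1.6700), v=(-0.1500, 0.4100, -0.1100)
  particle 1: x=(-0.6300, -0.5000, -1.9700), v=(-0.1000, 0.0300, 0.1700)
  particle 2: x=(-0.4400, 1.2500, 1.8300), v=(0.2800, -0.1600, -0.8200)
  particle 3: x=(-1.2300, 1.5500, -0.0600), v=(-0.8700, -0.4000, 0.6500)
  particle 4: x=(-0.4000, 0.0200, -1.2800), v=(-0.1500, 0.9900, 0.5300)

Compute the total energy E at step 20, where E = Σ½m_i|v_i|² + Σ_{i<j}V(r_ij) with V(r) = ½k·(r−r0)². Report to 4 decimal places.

step 0: x0=(-0.8600, -1.8900, 1.6700) x1=(-0.6300, -0.5000, -1.9700) x2=(-0.4400, 1.2500, 1.8300) x3=(-1.2300, 1.5500, -0.0600) x4=(-0.4000, 0.0200, -1.2800)
step 1: x0=(-0.8646, -1.8747, 1.6646) x1=(-0.6333, -0.4985, -1.9624) x2=(-0.4312, 1.2439, 1.8023) x3=(-1.2566, 1.5333, -0.0389) x4=(-0.4050, 0.0518, -1.2616)
step 2: x0=(-0.8690, -1.8549, 1.6555) x1=(-0.6370, -0.4961, -1.9504) x2=(-0.4229, 1.2359, 1.7718) x3=(-1.2808, 1.5091, -0.0173) x4=(-0.4105, 0.0837, -1.2403)
step 3: x0=(-0.8730, -1.8308, 1.6427) x1=(-0.6409, -0.4926, -1.9342) x2=(-0.4149, 1.2259, 1.7386) x3=(-1.3024, 1.4774, 0.0046) x4=(-0.4164, 0.1158, -1.2163)
step 4: x0=(-0.8767, -1.8024, 1.6262) x1=(-0.6451, -0.4881, -1.9136) x2=(-0.4074, 1.2141, 1.7026) x3=(-1.3214, 1.4385, 0.0269) x4=(-0.4227, 0.1479, -1.1896)
step 5: x0=(-0.8801, -1.7698, 1.6062) x1=(-0.6496, -0.4827, -1.8889) x2=(-0.4003, 1.2004, 1.6641) x3=(-1.3379, 1.3927, 0.0493) x4=(-0.4295, 0.1800, -1.1602)
step 6: x0=(-0.8832, -1.7330, 1.5826) x1=(-0.6543, -0.4763, -1.8600) x2=(-0.3936, 1.1849, 1.6231) x3=(-1.3517, 1.3403, 0.0718) x4=(-0.4367, 0.2120, -1.1283)
step 7: x0=(-0.8860, -1.6923, 1.5557) x1=(-0.6594, -0.4689, -1.8270) x2=(-0.3874, 1.1677, 1.5797) x3=(-1.3629, 1.2816, 0.0942) x4=(-0.4443, 0.2439, -1.0939)
step 8: x0=(-0.8885, -1.6477, 1.5254) x1=(-0.6646, -0.4606, -1.7900) x2=(-0.3817, 1.1488, 1.5340) x3=(-1.3715, 1.2170, 0.1166) x4=(-0.4522, 0.2756, -1.0572)
step 9: x0=(-0.8907, -1.5993, 1.4919) x1=(-0.6702, -0.4514, -1.7492) x2=(-0.3765, 1.1283, 1.4861) x3=(-1.3777, 1.1469, 0.1388) x4=(-0.4606, 0.3071, -1.0182)
step 10: x0=(-0.8927, -1.5474, 1.4554) x1=(-0.6759, -0.4413, -1.7046) x2=(-0.3717, 1.1061, 1.4361) x3=(-1.3814, 1.0717, 0.1607) x4=(-0.4693, 0.3383, -0.9771)
step 11: x0=(-0.8943, -1.4921, 1.4158) x1=(-0.6819, -0.4304, -1.6564) x2=(-0.3673, 1.0824, 1.3842) x3=(-1.3827, 0.9919, 0.1822) x4=(-0.4784, 0.3692, -0.9340)
step 12: x0=(-0.8957, -1.4336, 1.3735) x1=(-0.6881, -0.4188, -1.6047) x2=(-0.3634, 1.0573, 1.3305) x3=(-1.3818, 0.9079, 0.2034) x4=(-0.4878, 0.3997, -0.8890)
step 13: x0=(-0.8969, -1.3720, 1.3285) x1=(-0.6945, -0.4064, -1.5497) x2=(-0.3600, 1.0308, 1.2750) x3=(-1.3788, 0.8201, 0.2241) x4=(-0.4974, 0.4297, -0.8423)
step 14: x0=(-0.8977, -1.3075, 1.2809) x1=(-0.7010, -0.3932, -1.4915) x2=(-0.3570, 1.0030, 1.2180) x3=(-1.3738, 0.7292, 0.2444) x4=(-0.5074, 0.4593, -0.7940)
step 15: x0=(-0.8983, -1.2404, 1.2310) x1=(-0.7077, -0.3795, -1.4303) x2=(-0.3545, 0.9739, 1.1595) x3=(-1.3669, 0.6354, 0.2641) x4=(-0.5175, 0.4885, -0.7442)
step 16: x0=(-0.8987, -1.1710, 1.1790) x1=(-0.7146, -0.3651, -1.3664) x2=(-0.3523, 0.9437, 1.0996) x3=(-1.3584, 0.5393, 0.2832) x4=(-0.5279, 0.5171, -0.6930)
step 17: x0=(-0.8987, -1.0993, 1.1249) x1=(-0.7215, -0.3502, -1.2998) x2=(-0.3506, 0.9124, 1.0386) x3=(-1.3483, 0.4413, 0.3018) x4=(-0.5385, 0.5452, -0.6407)
step 18: x0=(-0.8986, -1.0257, 1.0690) x1=(-0.7286, -0.3347, -1.2308) x2=(-0.3492, 0.8802, 0.9765) x3=(-1.3368, 0.3418, 0.3198) x4=(-0.5492, 0.5727, -0.5872)
step 19: x0=(-0.8982, -0.9503, 1.0115) x1=(-0.7357, -0.3188, -1.1597) x2=(-0.3482, 0.8470, 0.9134) x3=(-1.3241, 0.2413, 0.3371) x4=(-0.5601, 0.5998, -0.5329)
step 20: x0=(-0.8975, -0.8735, 0.9525) x1=(-0.7429, -0.3025, -1.0865) x2=(-0.3476, 0.8131, 0.8496) x3=(-1.3103, 0.1402, 0.3537) x4=(-0.5712, 0.6263, -0.4778)
step 0 velocities: v0=(-0.1500, 0.4100, -0.1100) v1=(-0.1000, 0.0300, 0.1700) v2=(0.2800, -0.1600, -0.8200) v3=(-0.8700, -0.4000, 0.6500) v4=(-0.1500, 0.9900, 0.5300)
step 0: KE=2.2051, PE=20.6614, E=22.8664
step 20 velocities: v0=(0.0249, 2.4204, -1.8615) v1=(-0.2251, 0.5156, 2.3136) v2=(0.0146, -1.0722, -2.0065) v3=(0.4467, -3.1635, 0.5079) v4=(-0.3475, 0.8203, 1.7331)
step 20: KE=20.6676, PE=2.1846, E=22.8522

22.8522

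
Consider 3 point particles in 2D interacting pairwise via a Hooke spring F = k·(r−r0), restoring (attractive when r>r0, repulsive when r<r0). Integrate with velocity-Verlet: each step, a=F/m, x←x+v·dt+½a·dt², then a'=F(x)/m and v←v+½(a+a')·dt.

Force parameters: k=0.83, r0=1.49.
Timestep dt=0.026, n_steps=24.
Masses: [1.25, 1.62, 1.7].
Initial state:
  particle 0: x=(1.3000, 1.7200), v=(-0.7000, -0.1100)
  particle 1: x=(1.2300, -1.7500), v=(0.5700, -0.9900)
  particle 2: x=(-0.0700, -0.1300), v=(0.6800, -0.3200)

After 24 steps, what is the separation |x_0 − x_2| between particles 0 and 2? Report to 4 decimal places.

1.6918

step 0: x0=(1.3000, 1.7200) x1=(1.2300, -1.7500) x2=(-0.0700, -0.1300)
step 1: x0=(1.2817, 1.7165) x1=(1.2448, -1.7753) x2=(-0.0522, -0.1383)
step 2: x0=(1.2631, 1.7119) x1=(1.2594, -1.7998) x2=(-0.0341, -0.1465)
step 3: x0=(1.2444, 1.7061) x1=(1.2739, -1.8234) x2=(-0.0157, -0.1547)
step 4: x0=(1.2255, 1.6990) x1=(1.2883, -1.8461) x2=(0.0029, -0.1628)
step 5: x0=(1.2064, 1.6908) x1=(1.3025, -1.8679) x2=(0.0218, -0.1709)
step 6: x0=(1.1872, 1.6814) x1=(1.3166, -1.8889) x2=(0.0410, -0.1790)
step 7: x0=(1.1678, 1.6708) x1=(1.3305, -1.9089) x2=(0.0603, -0.1870)
step 8: x0=(1.1483, 1.6589) x1=(1.3443, -1.9281) x2=(0.0800, -0.1950)
step 9: x0=(1.1288, 1.6459) x1=(1.3579, -1.9463) x2=(0.0998, -0.2030)
step 10: x0=(1.1091, 1.6317) x1=(1.3713, -1.9636) x2=(0.1199, -0.2111)
step 11: x0=(1.0894, 1.6163) x1=(1.3845, -1.9800) x2=(0.1403, -0.2191)
step 12: x0=(1.0697, 1.5997) x1=(1.3975, -1.9955) x2=(0.1608, -0.2271)
step 13: x0=(1.0499, 1.5820) x1=(1.4103, -2.0100) x2=(0.1815, -0.2351)
step 14: x0=(1.0301, 1.5631) x1=(1.4229, -2.0237) x2=(0.2025, -0.2432)
step 15: x0=(1.0104, 1.5430) x1=(1.4353, -2.0364) x2=(0.2236, -0.2513)
step 16: x0=(0.9906, 1.5219) x1=(1.4475, -2.0482) x2=(0.2449, -0.2594)
step 17: x0=(0.9710, 1.4995) x1=(1.4595, -2.0590) x2=(0.2664, -0.2676)
step 18: x0=(0.9513, 1.4761) x1=(1.4712, -2.0690) x2=(0.2881, -0.2758)
step 19: x0=(0.9318, 1.4516) x1=(1.4827, -2.0781) x2=(0.3099, -0.2841)
step 20: x0=(0.9123, 1.4260) x1=(1.4940, -2.0862) x2=(0.3319, -0.2925)
step 21: x0=(0.8929, 1.3994) x1=(1.5050, -2.0935) x2=(0.3540, -0.3009)
step 22: x0=(0.8737, 1.3718) x1=(1.5158, -2.0999) x2=(0.3763, -0.3095)
step 23: x0=(0.8546, 1.3431) x1=(1.5264, -2.1054) x2=(0.3987, -0.3181)
step 24: x0=(0.8356, 1.3134) x1=(1.5367, -2.1100) x2=(0.4213, -0.3268)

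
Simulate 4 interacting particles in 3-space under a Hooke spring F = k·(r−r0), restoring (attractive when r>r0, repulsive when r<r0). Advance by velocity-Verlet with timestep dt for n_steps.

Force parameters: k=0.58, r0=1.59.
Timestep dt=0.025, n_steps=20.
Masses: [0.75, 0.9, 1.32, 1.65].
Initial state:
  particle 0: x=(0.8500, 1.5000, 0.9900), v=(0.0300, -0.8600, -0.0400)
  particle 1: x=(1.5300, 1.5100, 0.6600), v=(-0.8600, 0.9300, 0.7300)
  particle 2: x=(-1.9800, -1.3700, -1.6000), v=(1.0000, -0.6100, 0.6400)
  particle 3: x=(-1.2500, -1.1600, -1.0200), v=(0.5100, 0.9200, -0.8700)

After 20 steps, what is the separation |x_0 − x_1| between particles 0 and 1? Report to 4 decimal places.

step 0: x0=(0.8500, 1.5000, 0.9900) x1=(1.5300, 1.5100, 0.6600) x2=(-1.9800, -1.3700, -1.6000) x3=(-1.2500, -1.1600, -1.0200)
step 1: x0=(0.8498, 1.4777, 0.9884) x1=(1.5078, 1.5325, 0.6777) x2=(-1.9545, -1.3847, -1.5836) x3=(-1.2369, -1.1366, -1.0415)
step 2: x0=(0.8477, 1.4536, 0.9855) x1=(1.4843, 1.5536, 0.6941) x2=(-1.9279, -1.3984, -1.5664) x3=(-1.2230, -1.1125, -1.0623)
step 3: x0=(0.8438, 1.4278, 0.9814) x1=(1.4595, 1.5732, 0.7093) x2=(-1.9004, -1.4111, -1.5484) x3=(-1.2083, -1.0877, -1.0826)
step 4: x0=(0.8380, 1.4004, 0.9761) x1=(1.4334, 1.5915, 0.7234) x2=(-1.8718, -1.4228, -1.5297) x3=(-1.1930, -1.0621, -1.1023)
step 5: x0=(0.8304, 1.3712, 0.9696) x1=(1.4061, 1.6083, 0.7362) x2=(-1.8423, -1.4335, -1.5101) x3=(-1.1768, -1.0357, -1.1214)
step 6: x0=(0.8210, 1.3403, 0.9619) x1=(1.3776, 1.6238, 0.7478) x2=(-1.8119, -1.4432, -1.4898) x3=(-1.1600, -1.0086, -1.1400)
step 7: x0=(0.8099, 1.3076, 0.9530) x1=(1.3479, 1.6380, 0.7582) x2=(-1.7806, -1.4520, -1.4687) x3=(-1.1424, -0.9808, -1.1579)
step 8: x0=(0.7970, 1.2733, 0.9428) x1=(1.3170, 1.6508, 0.7674) x2=(-1.7483, -1.4598, -1.4469) x3=(-1.1242, -0.9523, -1.1753)
step 9: x0=(0.7825, 1.2373, 0.9315) x1=(1.2850, 1.6624, 0.7755) x2=(-1.7152, -1.4666, -1.4242) x3=(-1.1052, -0.9230, -1.1921)
step 10: x0=(0.7664, 1.1995, 0.9190) x1=(1.2519, 1.6728, 0.7824) x2=(-1.6813, -1.4725, -1.4008) x3=(-1.0856, -0.8931, -1.2083)
step 11: x0=(0.7487, 1.1601, 0.9052) x1=(1.2176, 1.6819, 0.7881) x2=(-1.6465, -1.4776, -1.3767) x3=(-1.0653, -0.8624, -1.2239)
step 12: x0=(0.7296, 1.1191, 0.8904) x1=(1.1823, 1.6898, 0.7927) x2=(-1.6110, -1.4817, -1.3518) x3=(-1.0445, -0.8311, -1.2391)
step 13: x0=(0.7090, 1.0765, 0.8743) x1=(1.1459, 1.6965, 0.7962) x2=(-1.5746, -1.4850, -1.3262) x3=(-1.0230, -0.7990, -1.2536)
step 14: x0=(0.6871, 1.0323, 0.8571) x1=(1.1085, 1.7021, 0.7986) x2=(-1.5375, -1.4874, -1.2998) x3=(-1.0009, -0.7663, -1.2677)
step 15: x0=(0.6640, 0.9866, 0.8388) x1=(1.0700, 1.7065, 0.8000) x2=(-1.4997, -1.4890, -1.2727) x3=(-0.9783, -0.7330, -1.2813)
step 16: x0=(0.6396, 0.9395, 0.8194) x1=(1.0305, 1.7097, 0.8003) x2=(-1.4611, -1.4897, -1.2448) x3=(-0.9552, -0.6991, -1.2943)
step 17: x0=(0.6141, 0.8910, 0.7989) x1=(0.9900, 1.7118, 0.7996) x2=(-1.4219, -1.4896, -1.2163) x3=(-0.9316, -0.6645, -1.3069)
step 18: x0=(0.5876, 0.8411, 0.7774) x1=(0.9486, 1.7128, 0.7978) x2=(-1.3820, -1.4888, -1.1871) x3=(-0.9074, -0.6294, -1.3190)
step 19: x0=(0.5601, 0.7900, 0.7548) x1=(0.9063, 1.7127, 0.7951) x2=(-1.3415, -1.4871, -1.1572) x3=(-0.8829, -0.5937, -1.3306)
step 20: x0=(0.5316, 0.7378, 0.7313) x1=(0.8631, 1.7115, 0.7914) x2=(-1.3004, -1.4847, -1.1266) x3=(-0.8579, -0.5574, -1.3418)

1.0303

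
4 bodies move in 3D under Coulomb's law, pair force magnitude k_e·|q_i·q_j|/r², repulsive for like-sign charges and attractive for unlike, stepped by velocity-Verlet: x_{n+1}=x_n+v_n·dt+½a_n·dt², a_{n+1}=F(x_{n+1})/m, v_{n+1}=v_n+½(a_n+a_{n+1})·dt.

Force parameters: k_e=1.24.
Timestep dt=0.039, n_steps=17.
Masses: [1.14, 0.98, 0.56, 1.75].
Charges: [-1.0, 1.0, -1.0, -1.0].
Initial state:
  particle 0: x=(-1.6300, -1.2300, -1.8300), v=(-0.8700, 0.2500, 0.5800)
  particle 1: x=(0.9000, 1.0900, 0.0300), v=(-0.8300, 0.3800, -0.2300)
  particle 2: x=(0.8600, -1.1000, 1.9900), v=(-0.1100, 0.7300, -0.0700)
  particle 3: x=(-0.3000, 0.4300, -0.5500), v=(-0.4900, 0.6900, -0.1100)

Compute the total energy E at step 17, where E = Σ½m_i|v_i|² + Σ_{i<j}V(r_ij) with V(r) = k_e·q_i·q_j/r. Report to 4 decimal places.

step 0: x0=(-1.6300, -1.2300, -1.8300) x1=(0.9000, 1.0900, 0.0300) x2=(0.8600, -1.1000, 1.9900) x3=(-0.3000, 0.4300, -0.5500)
step 1: x0=(-1.6640, -1.2203, -1.8075) x1=(0.8672, 1.1045, 0.0209) x2=(0.8558, -1.0715, 1.9873) x3=(-0.3189, 0.4571, -0.5542)
step 2: x0=(-1.6981, -1.2107, -1.7851) x1=(0.8337, 1.1184, 0.0116) x2=(0.8518, -1.0428, 1.9848) x3=(-0.3373, 0.4846, -0.5582)
step 3: x0=(-1.7323, -1.2013, -1.7628) x1=(0.7993, 1.1316, 0.0019) x2=(0.8481, -1.0140, 1.9824) x3=(-0.3553, 0.5125, -0.5620)
step 4: x0=(-1.7667, -1.1919, -1.7407) x1=(0.7640, 1.1442, -0.0080) x2=(0.8445, -0.9850, 1.9802) x3=(-0.3727, 0.5408, -0.5656)
step 5: x0=(-1.8011, -1.1827, -1.7187) x1=(0.7279, 1.1561, -0.0182) x2=(0.8412, -0.9559, 1.9780) x3=(-0.3897, 0.5694, -0.5689)
step 6: x0=(-1.8357, -1.1736, -1.6969) x1=(0.6909, 1.1673, -0.0287) x2=(0.8381, -0.9267, 1.9760) x3=(-0.4062, 0.5985, -0.5721)
step 7: x0=(-1.8704, -1.1646, -1.6752) x1=(0.6530, 1.1779, -0.0395) x2=(0.8351, -0.8973, 1.9741) x3=(-0.4221, 0.6280, -0.5750)
step 8: x0=(-1.9052, -1.1557, -1.6536) x1=(0.6141, 1.1877, -0.0507) x2=(0.8324, -0.8678, 1.9723) x3=(-0.4375, 0.6580, -0.5777)
step 9: x0=(-1.9401, -1.1470, -1.6322) x1=(0.5741, 1.1968, -0.0622) x2=(0.8298, -0.8381, 1.9706) x3=(-0.4523, 0.6883, -0.5801)
step 10: x0=(-1.9752, -1.1383, -1.6108) x1=(0.5331, 1.2052, -0.0741) x2=(0.8275, -0.8083, 1.9690) x3=(-0.4664, 0.7191, -0.5823)
step 11: x0=(-2.0103, -1.1297, -1.5896) x1=(0.4910, 1.2128, -0.0865) x2=(0.8253, -0.7783, 1.9674) x3=(-0.4800, 0.7504, -0.5841)
step 12: x0=(-2.0456, -1.1213, -1.5684) x1=(0.4477, 1.2196, -0.0993) x2=(0.8233, -0.7482, 1.9660) x3=(-0.4928, 0.7821, -0.5857)
step 13: x0=(-2.0809, -1.1130, -1.5474) x1=(0.4032, 1.2257, -0.1127) x2=(0.8215, -0.7180, 1.9647) x3=(-0.5050, 0.8143, -0.5870)
step 14: x0=(-2.1164, -1.1047, -1.5265) x1=(0.3572, 1.2309, -0.1266) x2=(0.8199, -0.6876, 1.9634) x3=(-0.5163, 0.8469, -0.5878)
step 15: x0=(-2.1520, -1.0965, -1.5056) x1=(0.3098, 1.2352, -0.1411) x2=(0.8184, -0.6571, 1.9622) x3=(-0.5269, 0.8801, -0.5884)
step 16: x0=(-2.1877, -1.0885, -1.4849) x1=(0.2608, 1.2386, -0.1564) x2=(0.8171, -0.6264, 1.9611) x3=(-0.5365, 0.9138, -0.5884)
step 17: x0=(-2.2235, -1.0805, -1.4642) x1=(0.2101, 1.2411, -0.1724) x2=(0.8159, -0.5957, 1.9600) x3=(-0.5451, 0.9480, -0.5880)
step 0 velocities: v0=(-0.8700, 0.2500, 0.5800) v1=(-0.8300, 0.3800, -0.2300) v2=(-0.1100, 0.7300, -0.0700) v3=(-0.4900, 0.6900, -0.1100)
step 0: KE=1.8843, PE=-0.4125, E=1.4718
step 17 velocities: v0=(-0.9186, 0.2035, 0.5288) v1=(-1.3272, 0.0510, -0.4238) v2=(-0.0277, 0.7911, -0.0264) v3=(-0.2062, 0.8851, 0.0179)
step 17: KE=2.5149, PE=-1.0421, E=1.4728

1.4728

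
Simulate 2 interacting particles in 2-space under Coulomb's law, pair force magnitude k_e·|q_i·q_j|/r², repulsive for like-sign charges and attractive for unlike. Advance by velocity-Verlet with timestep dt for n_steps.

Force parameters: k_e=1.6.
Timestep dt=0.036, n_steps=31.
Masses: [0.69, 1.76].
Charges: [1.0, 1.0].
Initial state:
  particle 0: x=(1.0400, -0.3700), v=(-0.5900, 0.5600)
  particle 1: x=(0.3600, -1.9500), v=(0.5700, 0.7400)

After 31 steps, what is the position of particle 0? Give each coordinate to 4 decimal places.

(0.4745, 0.7567)

step 0: x0=(1.0400, -0.3700) x1=(0.3600, -1.9500)
step 1: x0=(1.0190, -0.3494) x1=(0.3804, -1.9235)
step 2: x0=(0.9983, -0.3278) x1=(0.4007, -1.8975)
step 3: x0=(0.9780, -0.3052) x1=(0.4209, -1.8718)
step 4: x0=(0.9581, -0.2816) x1=(0.4409, -1.8465)
step 5: x0=(0.9386, -0.2569) x1=(0.4607, -1.8216)
step 6: x0=(0.9194, -0.2312) x1=(0.4805, -1.7972)
step 7: x0=(0.9004, -0.2044) x1=(0.5001, -1.7731)
step 8: x0=(0.8818, -0.1764) x1=(0.5196, -1.7495)
step 9: x0=(0.8634, -0.1474) x1=(0.5390, -1.7264)
step 10: x0=(0.8453, -0.1172) x1=(0.5583, -1.7037)
step 11: x0=(0.8273, -0.0858) x1=(0.5775, -1.6814)
step 12: x0=(0.8096, -0.0533) x1=(0.5967, -1.6596)
step 13: x0=(0.7919, -0.0197) x1=(0.6158, -1.6383)
step 14: x0=(0.7745, 0.0150) x1=(0.6348, -1.6173)
step 15: x0=(0.7571, 0.0508) x1=(0.6538, -1.5968)
step 16: x0=(0.7397, 0.0878) x1=(0.6728, -1.5768)
step 17: x0=(0.7224, 0.1258) x1=(0.6918, -1.5571)
step 18: x0=(0.7052, 0.1649) x1=(0.7107, -1.5379)
step 19: x0=(0.6879, 0.2051) x1=(0.7297, -1.5191)
step 20: x0=(0.6706, 0.2462) x1=(0.7487, -1.5007)
step 21: x0=(0.6533, 0.2883) x1=(0.7677, -1.4827)
step 22: x0=(0.6359, 0.3314) x1=(0.7867, -1.4650)
step 23: x0=(0.6184, 0.3754) x1=(0.8057, -1.4477)
step 24: x0=(0.6009, 0.4203) x1=(0.8248, -1.4308)
step 25: x0=(0.5832, 0.4660) x1=(0.8439, -1.4142)
step 26: x0=(0.5654, 0.5126) x1=(0.8631, -1.3979)
step 27: x0=(0.5475, 0.5599) x1=(0.8823, -1.3819)
step 28: x0=(0.5295, 0.6081) x1=(0.9016, -1.3662)
step 29: x0=(0.5113, 0.6569) x1=(0.9209, -1.3508)
step 30: x0=(0.4930, 0.7065) x1=(0.9403, -1.3357)
step 31: x0=(0.4745, 0.7567) x1=(0.9597, -1.3209)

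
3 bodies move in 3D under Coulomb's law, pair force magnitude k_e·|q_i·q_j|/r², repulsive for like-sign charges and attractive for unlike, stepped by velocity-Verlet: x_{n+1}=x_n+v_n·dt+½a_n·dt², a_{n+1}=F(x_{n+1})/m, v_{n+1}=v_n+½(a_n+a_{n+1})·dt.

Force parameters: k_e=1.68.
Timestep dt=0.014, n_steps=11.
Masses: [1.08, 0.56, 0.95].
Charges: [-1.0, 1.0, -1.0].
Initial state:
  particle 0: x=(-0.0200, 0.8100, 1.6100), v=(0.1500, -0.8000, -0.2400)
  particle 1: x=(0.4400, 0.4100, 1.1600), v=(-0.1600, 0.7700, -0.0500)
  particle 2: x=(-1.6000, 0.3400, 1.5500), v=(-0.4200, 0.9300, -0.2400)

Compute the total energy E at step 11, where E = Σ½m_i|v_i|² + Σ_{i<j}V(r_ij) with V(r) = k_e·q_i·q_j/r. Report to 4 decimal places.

step 0: x0=(-0.0200, 0.8100, 1.6100) x1=(0.4400, 0.4100, 1.1600) x2=(-1.6000, 0.3400, 1.5500)
step 1: x0=(-0.0177, 0.7987, 1.6065) x1=(0.4374, 0.4210, 1.1596) x2=(-1.6059, 0.3530, 1.5466)
step 2: x0=(-0.0149, 0.7871, 1.6026) x1=(0.4340, 0.4326, 1.1599) x2=(-1.6118, 0.3660, 1.5432)
step 3: x0=(-0.0117, 0.7753, 1.5984) x1=(0.4297, 0.4448, 1.1609) x2=(-1.6178, 0.3789, 1.5398)
step 4: x0=(-0.0080, 0.7632, 1.5939) x1=(0.4246, 0.4575, 1.1627) x2=(-1.6239, 0.3918, 1.5364)
step 5: x0=(-0.0037, 0.7508, 1.5889) x1=(0.4186, 0.4707, 1.1652) x2=(-1.6299, 0.4047, 1.5330)
step 6: x0=(0.0011, 0.7382, 1.5834) x1=(0.4115, 0.4845, 1.1687) x2=(-1.6361, 0.4176, 1.5295)
step 7: x0=(0.0065, 0.7253, 1.5775) x1=(0.4034, 0.4989, 1.1732) x2=(-1.6422, 0.4304, 1.5260)
step 8: x0=(0.0125, 0.7120, 1.5711) x1=(0.3941, 0.5139, 1.1787) x2=(-1.6484, 0.4433, 1.5225)
step 9: x0=(0.0193, 0.6986, 1.5640) x1=(0.3836, 0.5294, 1.1854) x2=(-1.6547, 0.4561, 1.5190)
step 10: x0=(0.0268, 0.6848, 1.5563) x1=(0.3716, 0.5456, 1.1934) x2=(-1.6610, 0.4689, 1.5155)
step 11: x0=(0.0351, 0.6707, 1.5477) x1=(0.3581, 0.5623, 1.2030) x2=(-1.6673, 0.4816, 1.5119)
step 0 velocities: v0=(0.1500, -0.8000, -0.2400) v1=(-0.1600, 0.7700, -0.0500) v2=(-0.4200, 0.9300, -0.2400)
step 0: KE=1.0847, PE=-2.0072, E=-0.9225
step 11 velocities: v0=(0.6311, -1.0150, -0.6422) v1=(-1.0316, 1.2142, 0.7495) v2=(-0.4531, 0.9126, -0.2540)
step 11: KE=2.3860, PE=-3.3051, E=-0.9190

-0.9190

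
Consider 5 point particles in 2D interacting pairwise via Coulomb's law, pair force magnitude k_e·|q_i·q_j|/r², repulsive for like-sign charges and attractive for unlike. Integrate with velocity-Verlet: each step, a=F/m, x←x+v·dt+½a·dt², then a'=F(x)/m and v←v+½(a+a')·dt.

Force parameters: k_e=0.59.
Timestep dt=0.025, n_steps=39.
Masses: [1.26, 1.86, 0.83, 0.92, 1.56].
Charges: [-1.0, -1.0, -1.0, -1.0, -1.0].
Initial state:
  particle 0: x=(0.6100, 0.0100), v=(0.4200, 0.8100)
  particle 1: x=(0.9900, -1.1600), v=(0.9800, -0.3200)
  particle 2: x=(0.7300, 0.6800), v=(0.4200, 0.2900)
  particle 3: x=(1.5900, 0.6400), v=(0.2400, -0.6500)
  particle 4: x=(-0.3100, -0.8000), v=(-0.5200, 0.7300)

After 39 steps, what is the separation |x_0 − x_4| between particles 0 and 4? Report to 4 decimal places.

1.9283

step 0: x0=(0.6100, 0.0100) x1=(0.9900, -1.1600) x2=(0.7300, 0.6800) x3=(1.5900, 0.6400) x4=(-0.3100, -0.8000)
step 1: x0=(0.6204, 0.0300) x1=(1.0146, -1.1681) x2=(0.7403, 0.6879) x3=(1.5964, 0.6239) x4=(-0.3232, -0.7818)
step 2: x0=(0.6306, 0.0496) x1=(1.0393, -1.1765) x2=(0.7503, 0.6970) x3=(1.6038, 0.6081) x4=(-0.3366, -0.7638)
step 3: x0=(0.6405, 0.0687) x1=(1.0641, -1.1852) x2=(0.7599, 0.7074) x3=(1.6120, 0.5925) x4=(-0.3504, -0.7459)
step 4: x0=(0.6502, 0.0872) x1=(1.0890, -1.1940) x2=(0.7691, 0.7191) x3=(1.6212, 0.5771) x4=(-0.3645, -0.7282)
step 5: x0=(0.6596, 0.1053) x1=(1.1141, -1.2031) x2=(0.7781, 0.7323) x3=(1.6313, 0.5620) x4=(-0.3788, -0.7106)
step 6: x0=(0.6687, 0.1227) x1=(1.1392, -1.2125) x2=(0.7867, 0.7468) x3=(1.6423, 0.5470) x4=(-0.3934, -0.6931)
step 7: x0=(0.6776, 0.1396) x1=(1.1644, -1.2221) x2=(0.7950, 0.7627) x3=(1.6542, 0.5323) x4=(-0.4083, -0.6757)
step 8: x0=(0.6861, 0.1558) x1=(1.1898, -1.2318) x2=(0.8031, 0.7801) x3=(1.6671, 0.5177) x4=(-0.4234, -0.6585)
step 9: x0=(0.6943, 0.1715) x1=(1.2152, -1.2418) x2=(0.8109, 0.7989) x3=(1.6809, 0.5032) x4=(-0.4389, -0.6414)
step 10: x0=(0.7023, 0.1866) x1=(1.2407, -1.2520) x2=(0.8184, 0.8192) x3=(1.6955, 0.4888) x4=(-0.4545, -0.6244)
step 11: x0=(0.7099, 0.2011) x1=(1.2663, -1.2625) x2=(0.8257, 0.8409) x3=(1.7111, 0.4746) x4=(-0.4704, -0.6075)
step 12: x0=(0.7172, 0.2151) x1=(1.2919, -1.2731) x2=(0.8329, 0.8640) x3=(1.7275, 0.4604) x4=(-0.4865, -0.5907)
step 13: x0=(0.7242, 0.2285) x1=(1.3177, -1.2839) x2=(0.8398, 0.8884) x3=(1.7447, 0.4463) x4=(-0.5029, -0.5740)
step 14: x0=(0.7308, 0.2414) x1=(1.3435, -1.2948) x2=(0.8466, 0.9142) x3=(1.7627, 0.4322) x4=(-0.5195, -0.5575)
step 15: x0=(0.7372, 0.2539) x1=(1.3693, -1.3060) x2=(0.8532, 0.9413) x3=(1.7815, 0.4182) x4=(-0.5363, -0.5410)
step 16: x0=(0.7434, 0.2658) x1=(1.3953, -1.3174) x2=(0.8597, 0.9697) x3=(1.8011, 0.4042) x4=(-0.5533, -0.5246)
step 17: x0=(0.7492, 0.2773) x1=(1.4212, -1.3289) x2=(0.8661, 0.9992) x3=(1.8213, 0.3902) x4=(-0.5706, -0.5083)
step 18: x0=(0.7547, 0.2884) x1=(1.4473, -1.3406) x2=(0.8724, 1.0299) x3=(1.8423, 0.3763) x4=(-0.5880, -0.4920)
step 19: x0=(0.7600, 0.2991) x1=(1.4734, -1.3525) x2=(0.8786, 1.0617) x3=(1.8639, 0.3624) x4=(-0.6056, -0.4759)
step 20: x0=(0.7651, 0.3094) x1=(1.4996, -1.3645) x2=(0.8847, 1.0946) x3=(1.8862, 0.3484) x4=(-0.6235, -0.4598)
step 21: x0=(0.7699, 0.3194) x1=(1.5258, -1.3767) x2=(0.8907, 1.1284) x3=(1.9091, 0.3345) x4=(-0.6415, -0.4438)
step 22: x0=(0.7745, 0.3291) x1=(1.5520, -1.3890) x2=(0.8967, 1.1633) x3=(1.9325, 0.3206) x4=(-0.6597, -0.4279)
step 23: x0=(0.7789, 0.3385) x1=(1.5783, -1.4015) x2=(0.9026, 1.1990) x3=(1.9566, 0.3066) x4=(-0.6781, -0.4120)
step 24: x0=(0.7831, 0.3477) x1=(1.6047, -1.4142) x2=(0.9084, 1.2356) x3=(1.9811, 0.2927) x4=(-0.6967, -0.3962)
step 25: x0=(0.7871, 0.3566) x1=(1.6311, -1.4270) x2=(0.9142, 1.2729) x3=(2.0061, 0.2787) x4=(-0.7154, -0.3805)
step 26: x0=(0.7909, 0.3654) x1=(1.6575, -1.4400) x2=(0.9200, 1.3111) x3=(2.0317, 0.2648) x4=(-0.7343, -0.3648)
step 27: x0=(0.7945, 0.3739) x1=(1.6840, -1.4531) x2=(0.9258, 1.3499) x3=(2.0577, 0.2509) x4=(-0.7534, -0.3492)
step 28: x0=(0.7980, 0.3823) x1=(1.7105, -1.4663) x2=(0.9315, 1.3895) x3=(2.0841, 0.2369) x4=(-0.7726, -0.3337)
step 29: x0=(0.8013, 0.3905) x1=(1.7371, -1.4797) x2=(0.9372, 1.4297) x3=(2.1109, 0.2230) x4=(-0.7920, -0.3182)
step 30: x0=(0.8045, 0.3985) x1=(1.7637, -1.4932) x2=(0.9429, 1.4705) x3=(2.1382, 0.2091) x4=(-0.8116, -0.3027)
step 31: x0=(0.8075, 0.4064) x1=(1.7903, -1.5068) x2=(0.9485, 1.5119) x3=(2.1658, 0.1952) x4=(-0.8312, -0.2874)
step 32: x0=(0.8105, 0.4142) x1=(1.8169, -1.5206) x2=(0.9542, 1.5539) x3=(2.1938, 0.1813) x4=(-0.8511, -0.2720)
step 33: x0=(0.8133, 0.4219) x1=(1.8436, -1.5345) x2=(0.9598, 1.5963) x3=(2.2221, 0.1674) x4=(-0.8711, -0.2567)
step 34: x0=(0.8160, 0.4296) x1=(1.8703, -1.5486) x2=(0.9655, 1.6393) x3=(2.2508, 0.1535) x4=(-0.8912, -0.2414)
step 35: x0=(0.8185, 0.4371) x1=(1.8971, -1.5627) x2=(0.9711, 1.6827) x3=(2.2798, 0.1397) x4=(-0.9114, -0.2262)
step 36: x0=(0.8210, 0.4445) x1=(1.9239, -1.5770) x2=(0.9767, 1.7266) x3=(2.3091, 0.1258) x4=(-0.9318, -0.2111)
step 37: x0=(0.8234, 0.4519) x1=(1.9507, -1.5914) x2=(0.9823, 1.7709) x3=(2.3387, 0.1120) x4=(-0.9523, -0.1959)
step 38: x0=(0.8257, 0.4592) x1=(1.9775, -1.6059) x2=(0.9880, 1.8156) x3=(2.3686, 0.0982) x4=(-0.9730, -0.1808)
step 39: x0=(0.8279, 0.4664) x1=(2.0043, -1.6206) x2=(0.9936, 1.8606) x3=(2.3988, 0.0845) x4=(-0.9938, -0.1657)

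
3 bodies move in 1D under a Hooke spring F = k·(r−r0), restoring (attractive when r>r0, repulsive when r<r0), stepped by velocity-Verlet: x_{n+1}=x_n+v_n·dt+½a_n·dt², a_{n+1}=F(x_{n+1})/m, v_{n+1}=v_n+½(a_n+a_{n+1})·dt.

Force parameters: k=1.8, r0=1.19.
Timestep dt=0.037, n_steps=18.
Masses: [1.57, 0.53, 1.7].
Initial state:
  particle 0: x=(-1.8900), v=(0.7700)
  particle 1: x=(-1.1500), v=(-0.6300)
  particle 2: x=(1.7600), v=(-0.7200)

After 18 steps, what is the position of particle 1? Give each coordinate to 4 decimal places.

step 0: x0=(-1.8900) x1=(-1.1500) x2=(1.7600)
step 1: x0=(-1.8599) x1=(-1.1683) x2=(1.7303)
step 2: x0=(-1.8269) x1=(-1.1763) x2=(1.6947)
step 3: x0=(-1.7910) x1=(-1.1740) x2=(1.6533)
step 4: x0=(-1.7525) x1=(-1.1614) x2=(1.6062)
step 5: x0=(-1.7115) x1=(-1.1386) x2=(1.5537)
step 6: x0=(-1.6683) x1=(-1.1061) x2=(1.4960)
step 7: x0=(-1.6229) x1=(-1.0640) x2=(1.4334)
step 8: x0=(-1.5756) x1=(-1.0130) x2=(1.3662)
step 9: x0=(-1.5265) x1=(-0.9534) x2=(1.2947)
step 10: x0=(-1.4759) x1=(-0.8861) x2=(1.2193)
step 11: x0=(-1.4238) x1=(-0.8118) x2=(1.1404)
step 12: x0=(-1.3704) x1=(-0.7312) x2=(1.0585)
step 13: x0=(-1.3160) x1=(-0.6453) x2=(0.9738)
step 14: x0=(-1.2607) x1=(-0.5550) x2=(0.8870)
step 15: x0=(-1.2046) x1=(-0.4612) x2=(0.7984)
step 16: x0=(-1.1480) x1=(-0.3650) x2=(0.7085)
step 17: x0=(-1.0909) x1=(-0.2675) x2=(0.6178)
step 18: x0=(-1.0336) x1=(-0.1697) x2=(0.5268)

(-0.1697)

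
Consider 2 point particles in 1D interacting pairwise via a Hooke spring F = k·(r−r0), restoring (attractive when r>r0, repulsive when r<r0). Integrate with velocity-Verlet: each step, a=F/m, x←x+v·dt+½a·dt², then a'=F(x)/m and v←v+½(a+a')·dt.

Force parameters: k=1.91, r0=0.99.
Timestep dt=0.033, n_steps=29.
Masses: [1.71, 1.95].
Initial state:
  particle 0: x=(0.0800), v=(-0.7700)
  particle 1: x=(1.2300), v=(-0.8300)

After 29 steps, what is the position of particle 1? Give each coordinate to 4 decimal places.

step 0: x0=(0.0800) x1=(1.2300)
step 1: x0=(0.0547) x1=(1.2025)
step 2: x0=(0.0296) x1=(1.1749)
step 3: x0=(0.0046) x1=(1.1471)
step 4: x0=(-0.0201) x1=(1.1191)
step 5: x0=(-0.0447) x1=(1.0910)
step 6: x0=(-0.0691) x1=(1.0627)
step 7: x0=(-0.0933) x1=(1.0342)
step 8: x0=(-0.1173) x1=(1.0057)
step 9: x0=(-0.1412) x1=(0.9769)
step 10: x0=(-0.1649) x1=(0.9481)
step 11: x0=(-0.1885) x1=(0.9191)
step 12: x0=(-0.2120) x1=(0.8900)
step 13: x0=(-0.2353) x1=(0.8607)
step 14: x0=(-0.2584) x1=(0.8314)
step 15: x0=(-0.2815) x1=(0.8019)
step 16: x0=(-0.3044) x1=(0.7723)
step 17: x0=(-0.3273) x1=(0.7427)
step 18: x0=(-0.3500) x1=(0.7130)
step 19: x0=(-0.3726) x1=(0.6831)
step 20: x0=(-0.3952) x1=(0.6533)
step 21: x0=(-0.4177) x1=(0.6233)
step 22: x0=(-0.4401) x1=(0.5933)
step 23: x0=(-0.4625) x1=(0.5633)
step 24: x0=(-0.4848) x1=(0.5332)
step 25: x0=(-0.5072) x1=(0.5031)
step 26: x0=(-0.5294) x1=(0.4729)
step 27: x0=(-0.5517) x1=(0.4428)
step 28: x0=(-0.5739) x1=(0.4126)
step 29: x0=(-0.5962) x1=(0.3825)

(0.3825)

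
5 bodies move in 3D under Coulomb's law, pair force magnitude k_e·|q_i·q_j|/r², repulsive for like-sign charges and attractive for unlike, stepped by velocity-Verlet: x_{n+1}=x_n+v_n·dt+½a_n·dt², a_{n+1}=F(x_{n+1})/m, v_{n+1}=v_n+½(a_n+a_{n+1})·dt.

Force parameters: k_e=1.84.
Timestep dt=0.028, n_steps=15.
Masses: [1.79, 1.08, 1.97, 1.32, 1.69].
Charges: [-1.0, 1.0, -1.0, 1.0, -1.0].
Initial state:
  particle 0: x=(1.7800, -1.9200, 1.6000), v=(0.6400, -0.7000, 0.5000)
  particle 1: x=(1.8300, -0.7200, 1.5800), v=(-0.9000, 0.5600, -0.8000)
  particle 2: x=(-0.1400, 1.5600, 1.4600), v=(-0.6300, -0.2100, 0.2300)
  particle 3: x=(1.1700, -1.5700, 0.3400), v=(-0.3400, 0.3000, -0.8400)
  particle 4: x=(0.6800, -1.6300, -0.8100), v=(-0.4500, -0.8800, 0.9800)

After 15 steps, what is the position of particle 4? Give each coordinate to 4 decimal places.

step 0: x0=(1.7800, -1.9200, 1.6000) x1=(1.8300, -0.7200, 1.5800) x2=(-0.1400, 1.5600, 1.4600) x3=(1.1700, -1.5700, 0.3400) x4=(0.6800, -1.6300, -0.8100)
step 1: x0=(1.7979, -1.9393, 1.6139) x1=(1.8048, -0.7046, 1.5577) x2=(-0.1576, 1.5541, 1.4664) x3=(1.1604, -1.5617, 0.3162) x4=(0.6675, -1.6546, -0.7823)
step 2: x0=(1.8157, -1.9580, 1.6275) x1=(1.7796, -0.6898, 1.5357) x2=(-0.1752, 1.5482, 1.4729) x3=(1.1504, -1.5538, 0.2920) x4=(0.6553, -1.6792, -0.7542)
step 3: x0=(1.8334, -1.9763, 1.6409) x1=(1.7545, -0.6755, 1.5140) x2=(-0.1927, 1.5422, 1.4794) x3=(1.1402, -1.5462, 0.2671) x4=(0.6433, -1.7037, -0.7255)
step 4: x0=(1.8510, -1.9940, 1.6542) x1=(1.7294, -0.6617, 1.4925) x2=(-0.2102, 1.5362, 1.4858) x3=(1.1295, -1.5390, 0.2415) x4=(0.6316, -1.7281, -0.6963)
step 5: x0=(1.8686, -2.0112, 1.6672) x1=(1.7044, -0.6483, 1.4714) x2=(-0.2277, 1.5302, 1.4923) x3=(1.1184, -1.5322, 0.2152) x4=(0.6203, -1.7523, -0.6664)
step 6: x0=(1.8860, -2.0280, 1.6800) x1=(1.6794, -0.6352, 1.4506) x2=(-0.2450, 1.5241, 1.4988) x3=(1.1068, -1.5259, 0.1880) x4=(0.6094, -1.7764, -0.6359)
step 7: x0=(1.9034, -2.0444, 1.6926) x1=(1.6546, -0.6225, 1.4301) x2=(-0.2624, 1.5179, 1.5052) x3=(1.0947, -1.5201, 0.1600) x4=(0.5989, -1.8002, -0.6048)
step 8: x0=(1.9206, -2.0604, 1.7050) x1=(1.6298, -0.6101, 1.4100) x2=(-0.2797, 1.5118, 1.5117) x3=(1.0819, -1.5149, 0.1309) x4=(0.5889, -1.8237, -0.5729)
step 9: x0=(1.9378, -2.0761, 1.7173) x1=(1.6051, -0.5980, 1.3902) x2=(-0.2969, 1.5056, 1.5182) x3=(1.0684, -1.5104, 0.1009) x4=(0.5794, -1.8468, -0.5402)
step 10: x0=(1.9549, -2.0914, 1.7295) x1=(1.5805, -0.5862, 1.3707) x2=(-0.3141, 1.4993, 1.5246) x3=(1.0540, -1.5066, 0.0698) x4=(0.5706, -1.8695, -0.5068)
step 11: x0=(1.9719, -2.1064, 1.7414) x1=(1.5559, -0.5745, 1.3516) x2=(-0.3313, 1.4930, 1.5311) x3=(1.0387, -1.5038, 0.0376) x4=(0.5625, -1.8916, -0.4725)
step 12: x0=(1.9888, -2.1211, 1.7533) x1=(1.5314, -0.5631, 1.3328) x2=(-0.3484, 1.4867, 1.5375) x3=(1.0224, -1.5020, 0.0043) x4=(0.5552, -1.9130, -0.4374)
step 13: x0=(2.0056, -2.1355, 1.7650) x1=(1.5070, -0.5519, 1.3143) x2=(-0.3654, 1.4803, 1.5439) x3=(1.0049, -1.5015, -0.0302) x4=(0.5488, -1.9335, -0.4015)
step 14: x0=(2.0224, -2.1497, 1.7766) x1=(1.4826, -0.5408, 1.2961) x2=(-0.3824, 1.4739, 1.5504) x3=(0.9861, -1.5023, -0.0658) x4=(0.5434, -1.9531, -0.3648)
step 15: x0=(2.0391, -2.1637, 1.7881) x1=(1.4583, -0.5299, 1.2783) x2=(-0.3993, 1.4674, 1.5568) x3=(0.9658, -1.5048, -0.1024) x4=(0.5391, -1.9715, -0.3274)

(0.5391, -1.9715, -0.3274)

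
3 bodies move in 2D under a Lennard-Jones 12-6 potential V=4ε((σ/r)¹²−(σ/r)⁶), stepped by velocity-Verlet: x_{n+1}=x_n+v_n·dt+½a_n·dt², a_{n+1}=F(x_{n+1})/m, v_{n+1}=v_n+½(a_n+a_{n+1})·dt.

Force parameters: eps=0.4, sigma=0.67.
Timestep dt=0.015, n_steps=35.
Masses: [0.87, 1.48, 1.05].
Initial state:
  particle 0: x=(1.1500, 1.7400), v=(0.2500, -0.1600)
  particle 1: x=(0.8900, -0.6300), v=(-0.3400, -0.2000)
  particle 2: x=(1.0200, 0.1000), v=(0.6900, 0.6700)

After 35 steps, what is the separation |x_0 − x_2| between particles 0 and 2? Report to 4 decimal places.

step 0: x0=(1.1500, 1.7400) x1=(0.8900, -0.6300) x2=(1.0200, 0.1000)
step 1: x0=(1.1537, 1.7376) x1=(0.8849, -0.6330) x2=(1.0304, 0.1101)
step 2: x0=(1.1575, 1.7352) x1=(0.8798, -0.6361) x2=(1.0407, 0.1202)
step 3: x0=(1.1612, 1.7328) x1=(0.8747, -0.6389) x2=(1.0510, 0.1301)
step 4: x0=(1.1650, 1.7303) x1=(0.8697, -0.6417) x2=(1.0613, 0.1398)
step 5: x0=(1.1687, 1.7279) x1=(0.8647, -0.6442) x2=(1.0715, 0.1492)
step 6: x0=(1.1725, 1.7255) x1=(0.8598, -0.6465) x2=(1.0816, 0.1583)
step 7: x0=(1.1762, 1.7230) x1=(0.8549, -0.6486) x2=(1.0916, 0.1672)
step 8: x0=(1.1800, 1.7205) x1=(0.8501, -0.6505) x2=(1.1016, 0.1757)
step 9: x0=(1.1837, 1.7181) x1=(0.8453, -0.6522) x2=(1.1115, 0.1840)
step 10: x0=(1.1875, 1.7156) x1=(0.8406, -0.6537) x2=(1.1213, 0.1920)
step 11: x0=(1.1912, 1.7131) x1=(0.8360, -0.6551) x2=(1.1310, 0.1998)
step 12: x0=(1.1950, 1.7105) x1=(0.8314, -0.6562) x2=(1.1406, 0.2074)
step 13: x0=(1.1987, 1.7080) x1=(0.8269, -0.6572) x2=(1.1501, 0.2147)
step 14: x0=(1.2024, 1.7055) x1=(0.8224, -0.6581) x2=(1.1596, 0.2218)
step 15: x0=(1.2062, 1.7029) x1=(0.8180, -0.6588) x2=(1.1690, 0.2288)
step 16: x0=(1.2099, 1.7004) x1=(0.8136, -0.6594) x2=(1.1783, 0.2356)
step 17: x0=(1.2137, 1.6978) x1=(0.8093, -0.6598) x2=(1.1875, 0.2422)
step 18: x0=(1.2174, 1.6952) x1=(0.8051, -0.6602) x2=(1.1967, 0.2487)
step 19: x0=(1.2211, 1.6925) x1=(0.8008, -0.6604) x2=(1.2058, 0.2551)
step 20: x0=(1.2249, 1.6899) x1=(0.7967, -0.6606) x2=(1.2149, 0.2613)
step 21: x0=(1.2286, 1.6873) x1=(0.7925, -0.6606) x2=(1.2239, 0.2674)
step 22: x0=(1.2324, 1.6846) x1=(0.7884, -0.6606) x2=(1.2328, 0.2734)
step 23: x0=(1.2361, 1.6819) x1=(0.7844, -0.6605) x2=(1.2417, 0.2793)
step 24: x0=(1.2398, 1.6792) x1=(0.7804, -0.6603) x2=(1.2506, 0.2851)
step 25: x0=(1.2436, 1.6764) x1=(0.7764, -0.6601) x2=(1.2593, 0.2909)
step 26: x0=(1.2473, 1.6737) x1=(0.7724, -0.6597) x2=(1.2681, 0.2965)
step 27: x0=(1.2511, 1.6709) x1=(0.7685, -0.6594) x2=(1.2768, 0.3021)
step 28: x0=(1.2548, 1.6681) x1=(0.7646, -0.6589) x2=(1.2854, 0.3077)
step 29: x0=(1.2585, 1.6652) x1=(0.7607, -0.6584) x2=(1.2940, 0.3132)
step 30: x0=(1.2623, 1.6624) x1=(0.7569, -0.6579) x2=(1.3026, 0.3186)
step 31: x0=(1.2660, 1.6595) x1=(0.7531, -0.6573) x2=(1.3111, 0.3240)
step 32: x0=(1.2698, 1.6566) x1=(0.7493, -0.6566) x2=(1.3196, 0.3293)
step 33: x0=(1.2735, 1.6536) x1=(0.7456, -0.6560) x2=(1.3281, 0.3346)
step 34: x0=(1.2773, 1.6506) x1=(0.7418, -0.6552) x2=(1.3365, 0.3399)
step 35: x0=(1.2810, 1.6476) x1=(0.7381, -0.6545) x2=(1.3449, 0.3452)

1.3040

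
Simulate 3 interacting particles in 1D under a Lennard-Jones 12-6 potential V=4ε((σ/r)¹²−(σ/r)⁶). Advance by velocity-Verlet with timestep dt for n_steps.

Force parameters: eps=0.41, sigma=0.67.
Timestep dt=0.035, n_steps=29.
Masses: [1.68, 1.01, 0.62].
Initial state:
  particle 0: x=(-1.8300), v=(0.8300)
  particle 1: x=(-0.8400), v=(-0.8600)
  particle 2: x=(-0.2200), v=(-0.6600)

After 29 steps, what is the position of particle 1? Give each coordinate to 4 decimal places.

step 0: x0=(-1.8300) x1=(-0.8400) x2=(-0.2200)
step 1: x0=(-1.8007) x1=(-0.9041) x2=(-0.1886)
step 2: x0=(-1.7704) x1=(-0.9736) x2=(-0.1508)
step 3: x0=(-1.7392) x1=(-1.0428) x2=(-0.1160)
step 4: x0=(-1.7127) x1=(-1.1028) x2=(-0.0834)
step 5: x0=(-1.7382) x1=(-1.0755) x2=(-0.0521)
step 6: x0=(-1.7769) x1=(-1.0256) x2=(-0.0221)
step 7: x0=(-1.8155) x1=(-0.9748) x2=(0.0064)
step 8: x0=(-1.8531) x1=(-0.9247) x2=(0.0333)
step 9: x0=(-1.8899) x1=(-0.8749) x2=(0.0584)
step 10: x0=(-1.9262) x1=(-0.8246) x2=(0.0813)
step 11: x0=(-1.9622) x1=(-0.7733) x2=(0.1019)
step 12: x0=(-1.9980) x1=(-0.7207) x2=(0.1199)
step 13: x0=(-2.0337) x1=(-0.6665) x2=(0.1349)
step 14: x0=(-2.0693) x1=(-0.6108) x2=(0.1473)
step 15: x0=(-2.1049) x1=(-0.5549) x2=(0.1591)
step 16: x0=(-2.1404) x1=(-0.5031) x2=(0.1777)
step 17: x0=(-2.1759) x1=(-0.4644) x2=(0.2175)
step 18: x0=(-2.2114) x1=(-0.4384) x2=(0.2778)
step 19: x0=(-2.2469) x1=(-0.4161) x2=(0.3443)
step 20: x0=(-2.2824) x1=(-0.3934) x2=(0.4100)
step 21: x0=(-2.3179) x1=(-0.3691) x2=(0.4731)
step 22: x0=(-2.3533) x1=(-0.3430) x2=(0.5332)
step 23: x0=(-2.3888) x1=(-0.3153) x2=(0.5908)
step 24: x0=(-2.4242) x1=(-0.2861) x2=(0.6459)
step 25: x0=(-2.4597) x1=(-0.2557) x2=(0.6990)
step 26: x0=(-2.4951) x1=(-0.2242) x2=(0.7502)
step 27: x0=(-2.5306) x1=(-0.1916) x2=(0.7998)
step 28: x0=(-2.5660) x1=(-0.1581) x2=(0.8478)
step 29: x0=(-2.6015) x1=(-0.1237) x2=(0.8944)

(-0.1237)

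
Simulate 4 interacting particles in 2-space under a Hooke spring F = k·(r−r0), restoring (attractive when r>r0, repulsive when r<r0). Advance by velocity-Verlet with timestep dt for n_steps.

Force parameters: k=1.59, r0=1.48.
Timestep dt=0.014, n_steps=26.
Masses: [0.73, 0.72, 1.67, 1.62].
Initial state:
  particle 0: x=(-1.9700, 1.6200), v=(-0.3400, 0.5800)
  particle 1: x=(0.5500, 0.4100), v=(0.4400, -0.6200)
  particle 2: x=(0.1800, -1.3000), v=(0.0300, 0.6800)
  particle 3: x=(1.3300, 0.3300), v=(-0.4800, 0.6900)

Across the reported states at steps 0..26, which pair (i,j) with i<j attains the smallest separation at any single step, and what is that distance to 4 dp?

step 0: x0=(-1.9700, 1.6200) x1=(0.5500, 0.4100) x2=(0.1800, -1.3000) x3=(1.3300, 0.3300)
step 1: x0=(-1.9738, 1.6275) x1=(0.5557, 0.4014) x2=(0.1803, -1.2903) x3=(1.3231, 0.3397)
step 2: x0=(-1.9758, 1.6336) x1=(0.5606, 0.3930) x2=(0.1805, -1.2801) x3=(1.3160, 0.3494)
step 3: x0=(-1.9758, 1.6385) x1=(0.5647, 0.3847) x2=(0.1805, -1.2694) x3=(1.3085, 0.3592)
step 4: x0=(-1.9740, 1.6420) x1=(0.5678, 0.3766) x2=(0.1803, -1.2584) x3=(1.3008, 0.3691)
step 5: x0=(-1.9704, 1.6443) x1=(0.5701, 0.3687) x2=(0.1799, -1.2469) x3=(1.2928, 0.3790)
step 6: x0=(-1.9648, 1.6452) x1=(0.5716, 0.3610) x2=(0.1794, -1.2349) x3=(1.2846, 0.3890)
step 7: x0=(-1.9574, 1.6449) x1=(0.5721, 0.3535) x2=(0.1787, -1.2226) x3=(1.2760, 0.3990)
step 8: x0=(-1.9482, 1.6433) x1=(0.5718, 0.3462) x2=(0.1778, -1.2098) x3=(1.2672, 0.4091)
step 9: x0=(-1.9371, 1.6403) x1=(0.5706, 0.3390) x2=(0.1767, -1.1966) x3=(1.2582, 0.4193)
step 10: x0=(-1.9243, 1.6362) x1=(0.5685, 0.3320) x2=(0.1755, -1.1831) x3=(1.2489, 0.4296)
step 11: x0=(-1.9096, 1.6307) x1=(0.5656, 0.3252) x2=(0.1740, -1.1691) x3=(1.2394, 0.4399)
step 12: x0=(-1.8932, 1.6241) x1=(0.5619, 0.3186) x2=(0.1724, -1.1548) x3=(1.2296, 0.4504)
step 13: x0=(-1.8750, 1.6162) x1=(0.5572, 0.3122) x2=(0.1707, -1.1401) x3=(1.2196, 0.4609)
step 14: x0=(-1.8552, 1.6071) x1=(0.5518, 0.3060) x2=(0.1687, -1.1250) x3=(1.2094, 0.4715)
step 15: x0=(-1.8336, 1.5969) x1=(0.5455, 0.2999) x2=(0.1666, -1.1095) x3=(1.1989, 0.4822)
step 16: x0=(-1.8104, 1.5855) x1=(0.5385, 0.2940) x2=(0.1643, -1.0938) x3=(1.1883, 0.4929)
step 17: x0=(-1.7857, 1.5729) x1=(0.5306, 0.2882) x2=(0.1619, -1.0776) x3=(1.1774, 0.5038)
step 18: x0=(-1.7593, 1.5593) x1=(0.5220, 0.2826) x2=(0.1593, -1.0612) x3=(1.1664, 0.5148)
step 19: x0=(-1.7314, 1.5445) x1=(0.5127, 0.2772) x2=(0.1565, -1.0445) x3=(1.1551, 0.5258)
step 20: x0=(-1.7021, 1.5287) x1=(0.5026, 0.2720) x2=(0.1536, -1.0274) x3=(1.1437, 0.5370)
step 21: x0=(-1.6713, 1.5119) x1=(0.4919, 0.2668) x2=(0.1505, -1.0101) x3=(1.1321, 0.5482)
step 22: x0=(-1.6391, 1.4941) x1=(0.4804, 0.2619) x2=(0.1473, -0.9925) x3=(1.1203, 0.5596)
step 23: x0=(-1.6056, 1.4754) x1=(0.4684, 0.2571) x2=(0.1439, -0.9746) x3=(1.1084, 0.5710)
step 24: x0=(-1.5709, 1.4557) x1=(0.4557, 0.2524) x2=(0.1404, -0.9565) x3=(1.0963, 0.5825)
step 25: x0=(-1.5349, 1.4352) x1=(0.4424, 0.2479) x2=(0.1367, -0.9381) x3=(1.0840, 0.5941)
step 26: x0=(-1.4977, 1.4138) x1=(0.4285, 0.2435) x2=(0.1329, -0.9195) x3=(1.0717, 0.6059)

pair (1,3), distance 0.6781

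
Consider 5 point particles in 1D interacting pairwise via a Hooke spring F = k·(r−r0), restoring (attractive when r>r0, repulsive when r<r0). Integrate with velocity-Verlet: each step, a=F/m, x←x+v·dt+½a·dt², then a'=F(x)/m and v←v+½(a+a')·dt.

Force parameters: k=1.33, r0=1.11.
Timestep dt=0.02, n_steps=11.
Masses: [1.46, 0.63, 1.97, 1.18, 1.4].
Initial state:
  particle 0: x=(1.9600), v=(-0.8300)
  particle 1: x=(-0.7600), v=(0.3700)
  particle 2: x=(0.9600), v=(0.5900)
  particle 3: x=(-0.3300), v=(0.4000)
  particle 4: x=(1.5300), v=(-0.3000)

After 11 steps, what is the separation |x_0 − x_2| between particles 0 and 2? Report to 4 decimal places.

step 0: x0=(1.9600) x1=(-0.7600) x2=(0.9600) x3=(-0.3300) x4=(1.5300)
step 1: x0=(1.9430) x1=(-0.7515) x2=(0.9716) x3=(-0.3214) x4=(1.5236)
step 2: x0=(1.9254) x1=(-0.7406) x2=(0.9828) x3=(-0.3115) x4=(1.5164)
step 3: x0=(1.9071) x1=(-0.7276) x2=(0.9936) x3=(-0.3004) x4=(1.5085)
step 4: x0=(1.8881) x1=(-0.7124) x2=(1.0040) x3=(-0.2881) x4=(1.4999)
step 5: x0=(1.8686) x1=(-0.6950) x2=(1.0139) x3=(-0.2746) x4=(1.4905)
step 6: x0=(1.8485) x1=(-0.6756) x2=(1.0233) x3=(-0.2600) x4=(1.4804)
step 7: x0=(1.8279) x1=(-0.6543) x2=(1.0323) x3=(-0.2443) x4=(1.4697)
step 8: x0=(1.8069) x1=(-0.6310) x2=(1.0409) x3=(-0.2274) x4=(1.4583)
step 9: x0=(1.7854) x1=(-0.6058) x2=(1.0490) x3=(-0.2095) x4=(1.4463)
step 10: x0=(1.7636) x1=(-0.5790) x2=(1.0565) x3=(-0.1906) x4=(1.4337)
step 11: x0=(1.7414) x1=(-0.5505) x2=(1.0636) x3=(-0.1706) x4=(1.4205)

0.6778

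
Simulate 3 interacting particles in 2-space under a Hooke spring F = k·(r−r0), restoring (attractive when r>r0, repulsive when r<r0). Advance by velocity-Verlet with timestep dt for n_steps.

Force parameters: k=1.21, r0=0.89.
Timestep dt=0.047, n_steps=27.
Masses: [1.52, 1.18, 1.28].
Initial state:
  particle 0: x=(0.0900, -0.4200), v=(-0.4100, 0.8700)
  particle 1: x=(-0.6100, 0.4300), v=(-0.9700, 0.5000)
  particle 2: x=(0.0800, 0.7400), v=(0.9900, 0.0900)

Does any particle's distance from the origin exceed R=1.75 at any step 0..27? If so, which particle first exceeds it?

no

step 0: x0=(0.0900, -0.4200) x1=(-0.6100, 0.4300) x2=(0.0800, 0.7400)
step 1: x0=(0.0706, -0.3787) x1=(-0.6556, 0.4533) x2=(0.1267, 0.7440)
step 2: x0=(0.0510, -0.3368) x1=(-0.7010, 0.4761) x2=(0.1734, 0.7476)
step 3: x0=(0.0312, -0.2942) x1=(-0.7459, 0.4986) x2=(0.2200, 0.7507)
step 4: x0=(0.0111, -0.2510) x1=(-0.7903, 0.5208) x2=(0.2664, 0.7534)
step 5: x0=(-0.0092, -0.2073) x1=(-0.8339, 0.5428) x2=(0.3123, 0.7557)
step 6: x0=(-0.0297, -0.1631) x1=(-0.8766, 0.5645) x2=(0.3576, 0.7577)
step 7: x0=(-0.0504, -0.1185) x1=(-0.9180, 0.5860) x2=(0.4020, 0.7594)
step 8: x0=(-0.0713, -0.0735) x1=(-0.9580, 0.6073) x2=(0.4454, 0.7607)
step 9: x0=(-0.0925, -0.0281) x1=(-0.9965, 0.6284) x2=(0.4876, 0.7618)
step 10: x0=(-0.1140, 0.0176) x1=(-1.0332, 0.6494) x2=(0.5285, 0.7626)
step 11: x0=(-0.1356, 0.0637) x1=(-1.0679, 0.6702) x2=(0.5678, 0.7631)
step 12: x0=(-0.1574, 0.1102) x1=(-1.1005, 0.6908) x2=(0.6054, 0.7635)
step 13: x0=(-0.1794, 0.1569) x1=(-1.1309, 0.7112) x2=(0.6412, 0.7636)
step 14: x0=(-0.2016, 0.2040) x1=(-1.1588, 0.7314) x2=(0.6748, 0.7634)
step 15: x0=(-0.2238, 0.2514) x1=(-1.1842, 0.7514) x2=(0.7063, 0.7631)
step 16: x0=(-0.2461, 0.2991) x1=(-1.2069, 0.7713) x2=(0.7353, 0.7626)
step 17: x0=(-0.2683, 0.3471) x1=(-1.2269, 0.7910) x2=(0.7618, 0.7619)
step 18: x0=(-0.2905, 0.3954) x1=(-1.2441, 0.8105) x2=(0.7855, 0.7611)
step 19: x0=(-0.3125, 0.4439) x1=(-1.2584, 0.8297) x2=(0.8064, 0.7602)
step 20: x0=(-0.3342, 0.4926) x1=(-1.2697, 0.8488) x2=(0.8243, 0.7592)
step 21: x0=(-0.3556, 0.5416) x1=(-1.2781, 0.8677) x2=(0.8390, 0.7581)
step 22: x0=(-0.3766, 0.5906) x1=(-1.2835, 0.8863) x2=(0.8506, 0.7571)
step 23: x0=(-0.3971, 0.6398) x1=(-1.2859, 0.9048) x2=(0.8588, 0.7562)
step 24: x0=(-0.4170, 0.6891) x1=(-1.2854, 0.9230) x2=(0.8636, 0.7553)
step 25: x0=(-0.4363, 0.7384) x1=(-1.2820, 0.9410) x2=(0.8649, 0.7546)
step 26: x0=(-0.4547, 0.7877) x1=(-1.2758, 0.9587) x2=(0.8628, 0.7542)
step 27: x0=(-0.4724, 0.8370) x1=(-1.2669, 0.9762) x2=(0.8571, 0.7540)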